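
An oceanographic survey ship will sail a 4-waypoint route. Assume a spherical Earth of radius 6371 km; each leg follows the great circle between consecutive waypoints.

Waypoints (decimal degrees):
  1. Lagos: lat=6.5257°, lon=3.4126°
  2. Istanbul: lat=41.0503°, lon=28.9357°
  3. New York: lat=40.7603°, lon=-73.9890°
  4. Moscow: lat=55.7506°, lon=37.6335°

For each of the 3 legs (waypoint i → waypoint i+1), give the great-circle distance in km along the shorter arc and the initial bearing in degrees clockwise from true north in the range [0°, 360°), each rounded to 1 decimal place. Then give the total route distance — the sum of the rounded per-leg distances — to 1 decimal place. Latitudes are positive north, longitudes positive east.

Leg 1: φ1=0.1138950, φ2=0.7164629, Δφ=0.6025679, Δλ=0.4454621 rad; a=sin²(Δφ/2)+cosφ1·cosφ2·sin²(Δλ/2)=0.1246174438; c=2·atan2(√a, √(1-a))=0.721576747; dist=6371·c=4597.165 ≈ 4597.2 km; running total=4597.2 km
Leg 1 bearing: y=sinΔλ·cosφ2=0.32493717, x=cosφ1·sinφ2-sinφ1·cosφ2·cosΔλ=0.57512397; θ=atan2(y, x)=29.4659° ≈ 29.5°
Leg 2: φ1=0.7164629, φ2=0.7114014, Δφ=-0.0050615, Δλ=-1.7963749 rad; a=sin²(Δφ/2)+cosφ1·cosφ2·sin²(Δλ/2)=0.3494967434; c=2·atan2(√a, √(1-a))=1.265048385; dist=6371·c=8059.623 ≈ 8059.6 km; running total=12656.8 km
Leg 2 bearing: y=sinΔλ·cosφ2=-0.73825759, x=cosφ1·sinφ2-sinφ1·cosφ2·cosΔλ=0.60363136; θ=atan2(y, x)=-50.7291° <0 so +360° → 309.2709° ≈ 309.3°
Leg 3: φ1=0.7114014, φ2=0.9730315, Δφ=0.2616301, Δλ=1.9481801 rad; a=sin²(Δφ/2)+cosφ1·cosφ2·sin²(Δλ/2)=0.3087010214; c=2·atan2(√a, √(1-a))=1.178189761; dist=6371·c=7506.247 ≈ 7506.2 km; running total=20163.0 km
Leg 3 bearing: y=sinΔλ·cosφ2=0.52319334, x=cosφ1·sinφ2-sinφ1·cosφ2·cosΔλ=0.76150347; θ=atan2(y, x)=34.4911° ≈ 34.5°

Leg 1: dist=4597.2 km, bearing=29.5°
Leg 2: dist=8059.6 km, bearing=309.3°
Leg 3: dist=7506.2 km, bearing=34.5°
Total: 20163.0 km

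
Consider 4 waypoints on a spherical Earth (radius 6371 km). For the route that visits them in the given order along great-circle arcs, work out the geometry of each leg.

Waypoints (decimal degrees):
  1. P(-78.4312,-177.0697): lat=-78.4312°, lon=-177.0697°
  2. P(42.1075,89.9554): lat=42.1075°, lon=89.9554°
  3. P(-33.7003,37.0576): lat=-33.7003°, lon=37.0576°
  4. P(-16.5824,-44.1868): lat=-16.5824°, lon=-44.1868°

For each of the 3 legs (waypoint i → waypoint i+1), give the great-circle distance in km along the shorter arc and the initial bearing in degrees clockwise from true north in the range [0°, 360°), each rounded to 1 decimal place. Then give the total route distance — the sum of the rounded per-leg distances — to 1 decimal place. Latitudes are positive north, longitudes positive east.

Leg 1: dist=14639.2 km, bearing=277.4°
Leg 2: dist=10005.7 km, bearing=221.6°
Leg 3: dist=8201.3 km, bearing=260.6°
Total: 32846.2 km

Leg 1: φ1=-1.3688827, φ2=0.7349145, Δφ=2.1037972, Δλ=4.6604672 rad; a=sin²(Δφ/2)+cosφ1·cosφ2·sin²(Δλ/2)=0.8323116575; c=2·atan2(√a, √(1-a))=2.297785889; dist=6371·c=14639.194 ≈ 14639.2 km; running total=14639.2 km
Leg 1 bearing: y=sinΔλ·cosφ2=-0.74088828, x=cosφ1·sinφ2-sinφ1·cosφ2·cosΔλ=0.09674917; θ=atan2(y, x)=-82.5601° <0 so +360° → 277.4399° ≈ 277.4°
Leg 2: φ1=0.7349145, φ2=-0.5881812, Δφ=-1.3230957, Δλ=-0.9232408 rad; a=sin²(Δφ/2)+cosφ1·cosφ2·sin²(Δλ/2)=0.4998557742; c=2·atan2(√a, √(1-a))=1.570507875; dist=6371·c=10005.706 ≈ 10005.7 km; running total=24644.9 km
Leg 2 bearing: y=sinΔλ·cosφ2=-0.66353165, x=cosφ1·sinφ2-sinφ1·cosφ2·cosΔλ=-0.74814816; θ=atan2(y, x)=-138.4302° <0 so +360° → 221.5698° ≈ 221.6°
Leg 3: φ1=-0.5881812, φ2=-0.2894175, Δφ=0.2987637, Δλ=-1.4179823 rad; a=sin²(Δφ/2)+cosφ1·cosφ2·sin²(Δλ/2)=0.3601384001; c=2·atan2(√a, √(1-a))=1.287290539; dist=6371·c=8201.328 ≈ 8201.3 km; running total=32846.2 km
Leg 3 bearing: y=sinΔλ·cosφ2=-0.94724158, x=cosφ1·sinφ2-sinφ1·cosφ2·cosΔλ=-0.15648742; θ=atan2(y, x)=-99.3807° <0 so +360° → 260.6193° ≈ 260.6°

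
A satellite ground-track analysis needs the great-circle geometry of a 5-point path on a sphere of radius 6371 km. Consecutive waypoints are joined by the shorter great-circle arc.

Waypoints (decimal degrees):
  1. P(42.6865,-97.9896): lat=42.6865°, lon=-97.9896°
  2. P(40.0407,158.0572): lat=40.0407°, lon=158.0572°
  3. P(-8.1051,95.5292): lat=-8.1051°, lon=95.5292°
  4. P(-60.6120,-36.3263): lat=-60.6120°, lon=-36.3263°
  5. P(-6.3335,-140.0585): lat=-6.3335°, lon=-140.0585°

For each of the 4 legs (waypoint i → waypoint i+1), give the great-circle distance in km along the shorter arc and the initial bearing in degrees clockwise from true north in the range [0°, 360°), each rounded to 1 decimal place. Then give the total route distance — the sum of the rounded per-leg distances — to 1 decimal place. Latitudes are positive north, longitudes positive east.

Leg 1: φ1=0.7450200, φ2=0.6988420, Δφ=-0.0461779, Δλ=4.4688597 rad; a=sin²(Δφ/2)+cosφ1·cosφ2·sin²(Δλ/2)=0.3497643474; c=2·atan2(√a, √(1-a))=1.265609572; dist=6371·c=8063.199 ≈ 8063.2 km; running total=8063.2 km
Leg 1 bearing: y=sinΔλ·cosφ2=-0.74299746, x=cosφ1·sinφ2-sinφ1·cosφ2·cosΔλ=0.59805666; θ=atan2(y, x)=-51.1686° <0 so +360° → 308.8314° ≈ 308.8°
Leg 2: φ1=0.6988420, φ2=-0.1414607, Δφ=-0.8403027, Δλ=-1.0913195 rad; a=sin²(Δφ/2)+cosφ1·cosφ2·sin²(Δλ/2)=0.3705268133; c=2·atan2(√a, √(1-a))=1.308865117; dist=6371·c=8338.780 ≈ 8338.8 km; running total=16402.0 km
Leg 2 bearing: y=sinΔλ·cosφ2=-0.87837388, x=cosφ1·sinφ2-sinφ1·cosφ2·cosΔλ=-0.40175379; θ=atan2(y, x)=-114.5786° <0 so +360° → 245.4214° ≈ 245.4°
Leg 3: φ1=-0.1414607, φ2=-1.0578790, Δφ=-0.9164183, Δλ=-2.3013126 rad; a=sin²(Δφ/2)+cosφ1·cosφ2·sin²(Δλ/2)=0.6006593898; c=2·atan2(√a, √(1-a))=1.773500407; dist=6371·c=11298.971 ≈ 11299.0 km; running total=27701.0 km
Leg 3 bearing: y=sinΔλ·cosφ2=-0.36550393, x=cosφ1·sinφ2-sinφ1·cosφ2·cosΔλ=-0.90877809; θ=atan2(y, x)=-158.0904° <0 so +360° → 201.9096° ≈ 201.9°
Leg 4: φ1=-1.0578790, φ2=-0.1105404, Δφ=0.9473385, Δλ=-1.8104684 rad; a=sin²(Δφ/2)+cosφ1·cosφ2·sin²(Δλ/2)=0.5098293884; c=2·atan2(√a, √(1-a))=1.590456370; dist=6371·c=10132.798 ≈ 10132.8 km; running total=37833.8 km
Leg 4 bearing: y=sinΔλ·cosφ2=-0.96548695, x=cosφ1·sinφ2-sinφ1·cosφ2·cosΔλ=-0.25970846; θ=atan2(y, x)=-105.0557° <0 so +360° → 254.9443° ≈ 254.9°

Leg 1: dist=8063.2 km, bearing=308.8°
Leg 2: dist=8338.8 km, bearing=245.4°
Leg 3: dist=11299.0 km, bearing=201.9°
Leg 4: dist=10132.8 km, bearing=254.9°
Total: 37833.8 km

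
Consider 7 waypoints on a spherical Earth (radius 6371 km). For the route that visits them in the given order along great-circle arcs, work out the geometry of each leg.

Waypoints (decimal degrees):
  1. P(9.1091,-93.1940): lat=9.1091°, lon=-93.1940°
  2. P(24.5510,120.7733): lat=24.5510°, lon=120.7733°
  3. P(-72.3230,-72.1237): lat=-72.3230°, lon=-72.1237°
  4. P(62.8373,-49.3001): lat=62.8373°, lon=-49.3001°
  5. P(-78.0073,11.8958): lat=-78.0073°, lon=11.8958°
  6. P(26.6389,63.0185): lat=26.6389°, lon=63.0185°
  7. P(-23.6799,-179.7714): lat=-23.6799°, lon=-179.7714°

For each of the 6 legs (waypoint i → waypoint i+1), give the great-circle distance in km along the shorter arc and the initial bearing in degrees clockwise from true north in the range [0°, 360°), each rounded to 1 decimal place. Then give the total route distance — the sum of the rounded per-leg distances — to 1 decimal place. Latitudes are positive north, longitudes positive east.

Leg 1: dist=14763.6 km, bearing=316.2°
Leg 2: dist=14643.4 km, bearing=174.8°
Leg 3: dist=15128.0 km, bearing=14.8°
Leg 4: dist=16184.1 km, bearing=161.2°
Leg 5: dist=12096.3 km, bearing=47.3°
Leg 6: dist=13751.3 km, bearing=101.9°
Total: 86566.7 km

Leg 1: φ1=0.1589838, φ2=0.4284958, Δφ=0.2695120, Δλ=3.7344339 rad; a=sin²(Δφ/2)+cosφ1·cosφ2·sin²(Δλ/2)=0.8395409663; c=2·atan2(√a, √(1-a))=2.317307570; dist=6371·c=14763.567 ≈ 14763.6 km; running total=14763.6 km
Leg 1 bearing: y=sinΔλ·cosφ2=-0.50820681, x=cosφ1·sinφ2-sinφ1·cosφ2·cosΔλ=0.52969195; θ=atan2(y, x)=-43.8141° <0 so +360° → 316.1859° ≈ 316.2°
Leg 2: φ1=0.4284958, φ2=-1.2622745, Δφ=-1.6907703, Δλ=-3.3666878 rad; a=sin²(Δφ/2)+cosφ1·cosφ2·sin²(Δλ/2)=0.8325574262; c=2·atan2(√a, √(1-a))=2.298443939; dist=6371·c=14643.386 ≈ 14643.4 km; running total=29407.0 km
Leg 2 bearing: y=sinΔλ·cosφ2=0.06777454, x=cosφ1·sinφ2-sinφ1·cosφ2·cosΔλ=-0.74365909; θ=atan2(y, x)=174.7926° ≈ 174.8°
Leg 3: φ1=-1.2622745, φ2=1.0967178, Δφ=2.3589923, Δλ=0.3983470 rad; a=sin²(Δφ/2)+cosφ1·cosφ2·sin²(Δλ/2)=0.8599679844; c=2·atan2(√a, √(1-a))=2.374506383; dist=6371·c=15127.980 ≈ 15128.0 km; running total=44535.0 km
Leg 3 bearing: y=sinΔλ·cosφ2=0.17708149, x=cosφ1·sinφ2-sinφ1·cosφ2·cosΔλ=0.67106956; θ=atan2(y, x)=14.7822° ≈ 14.8°
Leg 4: φ1=1.0967178, φ2=-1.3614842, Δφ=-2.4582020, Δλ=1.0680699 rad; a=sin²(Δφ/2)+cosφ1·cosφ2·sin²(Δλ/2)=0.9122952314; c=2·atan2(√a, √(1-a))=2.540274235; dist=6371·c=16184.087 ≈ 16184.1 km; running total=60719.1 km
Leg 4 bearing: y=sinΔλ·cosφ2=0.18207803, x=cosφ1·sinφ2-sinφ1·cosφ2·cosΔλ=-0.53562875; θ=atan2(y, x)=161.2254° ≈ 161.2°
Leg 5: φ1=-1.3614842, φ2=0.4649365, Δφ=1.8264207, Δλ=0.8922594 rad; a=sin²(Δφ/2)+cosφ1·cosφ2·sin²(Δλ/2)=0.6610027272; c=2·atan2(√a, √(1-a))=1.898643332; dist=6371·c=12096.257 ≈ 12096.3 km; running total=72815.4 km
Leg 5 bearing: y=sinΔλ·cosφ2=0.69585499, x=cosφ1·sinφ2-sinφ1·cosφ2·cosΔλ=0.64194884; θ=atan2(y, x)=47.3075° ≈ 47.3°
Leg 6: φ1=0.4649365, φ2=-0.4132922, Δφ=-0.8782287, Δλ=-4.2374831 rad; a=sin²(Δφ/2)+cosφ1·cosφ2·sin²(Δλ/2)=0.7771901503; c=2·atan2(√a, √(1-a))=2.158414513; dist=6371·c=13751.259 ≈ 13751.3 km; running total=86566.7 km
Leg 6 bearing: y=sinΔλ·cosφ2=0.81445686, x=cosφ1·sinφ2-sinφ1·cosφ2·cosΔλ=-0.17123814; θ=atan2(y, x)=101.8734° ≈ 101.9°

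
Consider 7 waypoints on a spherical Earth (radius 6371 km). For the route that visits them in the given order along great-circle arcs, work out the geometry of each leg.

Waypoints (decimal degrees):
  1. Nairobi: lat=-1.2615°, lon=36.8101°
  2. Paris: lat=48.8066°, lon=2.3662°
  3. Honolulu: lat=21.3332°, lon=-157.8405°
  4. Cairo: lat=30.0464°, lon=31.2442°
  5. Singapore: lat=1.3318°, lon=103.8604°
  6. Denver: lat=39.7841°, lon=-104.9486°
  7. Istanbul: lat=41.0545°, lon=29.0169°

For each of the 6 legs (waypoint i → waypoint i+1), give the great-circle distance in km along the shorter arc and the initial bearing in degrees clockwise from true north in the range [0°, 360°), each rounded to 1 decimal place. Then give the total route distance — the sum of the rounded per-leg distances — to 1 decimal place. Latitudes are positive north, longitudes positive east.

Leg 1: dist=6475.4 km, bearing=334.0°
Leg 2: dist=11972.0 km, bearing=340.7°
Leg 3: dist=14219.9 km, bearing=350.0°
Leg 4: dist=8264.5 km, bearing=97.7°
Leg 5: dist=14585.4 km, bearing=29.5°
Leg 6: dist=9893.0 km, bearing=32.9°
Total: 65410.2 km

Leg 1: φ1=-0.0220173, φ2=0.8518359, Δφ=0.8738532, Δλ=-0.6011595 rad; a=sin²(Δφ/2)+cosφ1·cosφ2·sin²(Δλ/2)=0.2367806730; c=2·atan2(√a, √(1-a))=1.016389988; dist=6371·c=6475.421 ≈ 6475.4 km; running total=6475.4 km
Leg 1 bearing: y=sinΔλ·cosφ2=-0.37250510, x=cosφ1·sinφ2-sinφ1·cosφ2·cosΔλ=0.76426585; θ=atan2(y, x)=-25.9847° <0 so +360° → 334.0153° ≈ 334.0°
Leg 2: φ1=0.8518359, φ2=0.3723346, Δφ=-0.4795013, Δλ=-2.7961344 rad; a=sin²(Δφ/2)+cosφ1·cosφ2·sin²(Δλ/2)=0.6517411949; c=2·atan2(√a, √(1-a))=1.879141623; dist=6371·c=11972.011 ≈ 11972.0 km; running total=18447.4 km
Leg 2 bearing: y=sinΔλ·cosφ2=-0.31542531, x=cosφ1·sinφ2-sinφ1·cosφ2·cosΔλ=0.89911363; θ=atan2(y, x)=-19.3318° <0 so +360° → 340.6682° ≈ 340.7°
Leg 3: φ1=0.3723346, φ2=0.5244086, Δφ=0.1520740, Δλ=3.3001506 rad; a=sin²(Δφ/2)+cosφ1·cosφ2·sin²(Δλ/2)=0.8070217434; c=2·atan2(√a, √(1-a))=2.231969829; dist=6371·c=14219.880 ≈ 14219.9 km; running total=32667.3 km
Leg 3 bearing: y=sinΔλ·cosφ2=-0.13667657, x=cosφ1·sinφ2-sinφ1·cosφ2·cosΔλ=0.77734813; θ=atan2(y, x)=-9.9721° <0 so +360° → 350.0279° ≈ 350.0°
Leg 4: φ1=0.5244086, φ2=0.0232443, Δφ=-0.5011643, Δλ=1.2673918 rad; a=sin²(Δφ/2)+cosφ1·cosφ2·sin²(Δλ/2)=0.3649051366; c=2·atan2(√a, √(1-a))=1.297206245; dist=6371·c=8264.501 ≈ 8264.5 km; running total=40931.8 km
Leg 4 bearing: y=sinΔλ·cosφ2=0.95406704, x=cosφ1·sinφ2-sinφ1·cosφ2·cosΔλ=-0.12943565; θ=atan2(y, x)=97.7260° ≈ 97.7°
Leg 5: φ1=0.0232443, φ2=0.6943635, Δφ=0.6711192, Δλ=-3.6444046 rad; a=sin²(Δφ/2)+cosφ1·cosφ2·sin²(Δλ/2)=0.8291474805; c=2·atan2(√a, √(1-a))=2.289347788; dist=6371·c=14585.435 ≈ 14585.4 km; running total=55517.2 km
Leg 5 bearing: y=sinΔλ·cosφ2=0.37031475, x=cosφ1·sinφ2-sinφ1·cosφ2·cosΔλ=0.65537374; θ=atan2(y, x)=29.4683° ≈ 29.5°
Leg 6: φ1=0.6943635, φ2=0.7165362, Δφ=0.0221727, Δλ=2.3381391 rad; a=sin²(Δφ/2)+cosφ1·cosφ2·sin²(Δλ/2)=0.4910120528; c=2·atan2(√a, √(1-a))=1.552819464; dist=6371·c=9893.013 ≈ 9893.0 km; running total=65410.2 km
Leg 6 bearing: y=sinΔλ·cosφ2=0.54275881, x=cosφ1·sinφ2-sinφ1·cosφ2·cosΔλ=0.83969622; θ=atan2(y, x)=32.8776° ≈ 32.9°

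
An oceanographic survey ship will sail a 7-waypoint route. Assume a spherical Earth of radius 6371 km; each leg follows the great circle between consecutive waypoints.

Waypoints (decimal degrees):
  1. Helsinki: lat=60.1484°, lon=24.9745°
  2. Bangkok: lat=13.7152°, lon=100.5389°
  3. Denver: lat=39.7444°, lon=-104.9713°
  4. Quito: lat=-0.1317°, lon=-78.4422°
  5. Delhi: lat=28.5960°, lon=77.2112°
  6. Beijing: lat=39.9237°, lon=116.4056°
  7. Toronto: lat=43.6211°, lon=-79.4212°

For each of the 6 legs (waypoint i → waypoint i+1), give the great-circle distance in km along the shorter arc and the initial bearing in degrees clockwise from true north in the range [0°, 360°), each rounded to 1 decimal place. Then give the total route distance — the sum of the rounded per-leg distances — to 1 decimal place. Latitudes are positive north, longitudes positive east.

Leg 1: φ1=1.0497876, φ2=0.2393754, Δφ=-0.8104122, Δλ=1.3188476 rad; a=sin²(Δφ/2)+cosφ1·cosφ2·sin²(Δλ/2)=0.3369072583; c=2·atan2(√a, √(1-a))=1.238530796; dist=6371·c=7890.680 ≈ 7890.7 km; running total=7890.7 km
Leg 1 bearing: y=sinΔλ·cosφ2=0.94081493, x=cosφ1·sinφ2-sinφ1·cosφ2·cosΔλ=-0.09203420; θ=atan2(y, x)=95.5871° ≈ 95.6°
Leg 2: φ1=0.2393754, φ2=0.6936706, Δφ=0.4542952, Δλ=-3.5868296 rad; a=sin²(Δφ/2)+cosφ1·cosφ2·sin²(Δλ/2)=0.7612826730; c=2·atan2(√a, √(1-a))=2.120653366; dist=6371·c=13510.683 ≈ 13510.7 km; running total=21401.4 km
Leg 2 bearing: y=sinΔλ·cosφ2=0.33114539, x=cosφ1·sinφ2-sinφ1·cosφ2·cosΔλ=0.78566417; θ=atan2(y, x)=22.8547° ≈ 22.9°
Leg 3: φ1=0.6936706, φ2=-0.0022986, Δφ=-0.6959692, Δλ=0.4630201 rad; a=sin²(Δφ/2)+cosφ1·cosφ2·sin²(Δλ/2)=0.1567634462; c=2·atan2(√a, √(1-a))=0.814168710; dist=6371·c=5187.069 ≈ 5187.1 km; running total=26588.5 km
Leg 3 bearing: y=sinΔλ·cosφ2=0.44665110, x=cosφ1·sinφ2-sinφ1·cosφ2·cosΔλ=-0.57380961; θ=atan2(y, x)=142.1030° ≈ 142.1°
Leg 4: φ1=-0.0022986, φ2=0.4990944, Δφ=0.5013930, Δλ=2.7166643 rad; a=sin²(Δφ/2)+cosφ1·cosφ2·sin²(Δλ/2)=0.9005154753; c=2·atan2(√a, √(1-a))=2.499811769; dist=6371·c=15926.301 ≈ 15926.3 km; running total=42514.8 km
Leg 4 bearing: y=sinΔλ·cosφ2=0.36196708, x=cosφ1·sinφ2-sinφ1·cosφ2·cosΔλ=0.47679057; θ=atan2(y, x)=37.2048° ≈ 37.2°
Leg 5: φ1=0.4990944, φ2=0.6968000, Δφ=0.1977057, Δλ=0.6840713 rad; a=sin²(Δφ/2)+cosφ1·cosφ2·sin²(Δλ/2)=0.0854899242; c=2·atan2(√a, √(1-a))=0.593443099; dist=6371·c=3780.826 ≈ 3780.8 km; running total=46295.6 km
Leg 5 bearing: y=sinΔλ·cosφ2=0.48464503, x=cosφ1·sinφ2-sinφ1·cosφ2·cosΔλ=0.27900678; θ=atan2(y, x)=60.0713° ≈ 60.1°
Leg 6: φ1=0.6968000, φ2=0.7613318, Δφ=0.0645318, Δλ=-3.4178224 rad; a=sin²(Δφ/2)+cosφ1·cosφ2·sin²(Δλ/2)=0.5456900027; c=2·atan2(√a, √(1-a))=1.662303988; dist=6371·c=10590.539 ≈ 10590.5 km; running total=56886.1 km
Leg 6 bearing: y=sinΔλ·cosφ2=0.19743433, x=cosφ1·sinφ2-sinφ1·cosφ2·cosΔλ=0.97604784; θ=atan2(y, x)=11.4355° ≈ 11.4°

Leg 1: dist=7890.7 km, bearing=95.6°
Leg 2: dist=13510.7 km, bearing=22.9°
Leg 3: dist=5187.1 km, bearing=142.1°
Leg 4: dist=15926.3 km, bearing=37.2°
Leg 5: dist=3780.8 km, bearing=60.1°
Leg 6: dist=10590.5 km, bearing=11.4°
Total: 56886.1 km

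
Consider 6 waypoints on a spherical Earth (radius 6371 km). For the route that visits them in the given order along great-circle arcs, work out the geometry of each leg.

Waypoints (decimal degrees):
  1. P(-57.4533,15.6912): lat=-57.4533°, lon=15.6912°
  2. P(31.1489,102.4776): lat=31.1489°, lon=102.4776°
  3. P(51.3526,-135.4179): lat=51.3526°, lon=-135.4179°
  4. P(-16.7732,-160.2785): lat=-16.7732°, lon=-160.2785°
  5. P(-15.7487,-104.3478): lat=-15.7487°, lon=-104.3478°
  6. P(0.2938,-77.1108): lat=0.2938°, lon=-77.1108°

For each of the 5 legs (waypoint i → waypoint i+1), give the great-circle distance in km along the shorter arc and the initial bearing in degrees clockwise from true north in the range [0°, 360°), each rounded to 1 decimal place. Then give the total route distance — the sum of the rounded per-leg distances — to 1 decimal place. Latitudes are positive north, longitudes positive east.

Leg 1: φ1=-1.0027493, φ2=0.5436509, Δφ=1.5464001, Δλ=1.5147084 rad; a=sin²(Δφ/2)+cosφ1·cosφ2·sin²(Δλ/2)=0.7051093388; c=2·atan2(√a, √(1-a))=1.993490158; dist=6371·c=12700.526 ≈ 12700.5 km; running total=12700.5 km
Leg 1 bearing: y=sinΔλ·cosφ2=0.85448013, x=cosφ1·sinφ2-sinφ1·cosφ2·cosΔλ=0.31872299; θ=atan2(y, x)=69.5444° ≈ 69.5°
Leg 2: φ1=0.5436509, φ2=0.8962719, Δφ=0.3526211, Δλ=-4.1520598 rad; a=sin²(Δφ/2)+cosφ1·cosφ2·sin²(Δλ/2)=0.4400375707; c=2·atan2(√a, √(1-a))=1.450582132; dist=6371·c=9241.659 ≈ 9241.7 km; running total=21942.2 km
Leg 2 bearing: y=sinΔλ·cosφ2=0.52902353, x=cosφ1·sinφ2-sinφ1·cosφ2·cosΔλ=0.84009055; θ=atan2(y, x)=32.1995° ≈ 32.2°
Leg 3: φ1=0.8962719, φ2=-0.2927476, Δφ=-1.1890195, Δλ=-0.4338993 rad; a=sin²(Δφ/2)+cosφ1·cosφ2·sin²(Δλ/2)=0.3414202869; c=2·atan2(√a, √(1-a))=1.248063555; dist=6371·c=7951.413 ≈ 7951.4 km; running total=29893.6 km
Leg 3 bearing: y=sinΔλ·cosφ2=-0.40252538, x=cosφ1·sinφ2-sinφ1·cosφ2·cosΔλ=-0.85871021; θ=atan2(y, x)=-154.8849° <0 so +360° → 205.1151° ≈ 205.1°
Leg 4: φ1=-0.2927476, φ2=-0.2748667, Δφ=0.0178809, Δλ=0.9761749 rad; a=sin²(Δφ/2)+cosφ1·cosφ2·sin²(Δλ/2)=0.2027228548; c=2·atan2(√a, √(1-a))=0.934085119; dist=6371·c=5951.056 ≈ 5951.1 km; running total=35844.7 km
Leg 4 bearing: y=sinΔλ·cosφ2=0.79726511, x=cosφ1·sinφ2-sinφ1·cosφ2·cosΔλ=-0.10427624; θ=atan2(y, x)=97.4516° ≈ 97.5°
Leg 5: φ1=-0.2748667, φ2=0.0051278, Δφ=0.2799944, Δλ=0.4753753 rad; a=sin²(Δφ/2)+cosφ1·cosφ2·sin²(Δλ/2)=0.0728291870; c=2·atan2(√a, √(1-a))=0.546513615; dist=6371·c=3481.838 ≈ 3481.8 km; running total=39326.5 km
Leg 5 bearing: y=sinΔλ·cosφ2=0.45766617, x=cosφ1·sinφ2-sinφ1·cosφ2·cosΔλ=0.24625608; θ=atan2(y, x)=61.7167° ≈ 61.7°

Leg 1: dist=12700.5 km, bearing=69.5°
Leg 2: dist=9241.7 km, bearing=32.2°
Leg 3: dist=7951.4 km, bearing=205.1°
Leg 4: dist=5951.1 km, bearing=97.5°
Leg 5: dist=3481.8 km, bearing=61.7°
Total: 39326.5 km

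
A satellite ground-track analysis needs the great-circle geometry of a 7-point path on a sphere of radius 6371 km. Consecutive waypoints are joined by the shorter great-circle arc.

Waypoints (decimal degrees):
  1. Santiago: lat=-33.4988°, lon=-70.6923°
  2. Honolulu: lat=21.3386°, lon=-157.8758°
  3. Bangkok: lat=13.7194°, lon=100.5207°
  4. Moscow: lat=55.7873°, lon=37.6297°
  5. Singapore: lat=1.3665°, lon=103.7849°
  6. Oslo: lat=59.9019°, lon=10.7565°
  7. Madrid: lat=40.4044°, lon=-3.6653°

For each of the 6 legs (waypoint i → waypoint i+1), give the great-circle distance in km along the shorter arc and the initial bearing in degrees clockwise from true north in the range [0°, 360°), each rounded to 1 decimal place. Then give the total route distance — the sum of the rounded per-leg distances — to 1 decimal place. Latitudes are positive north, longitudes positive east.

Leg 1: dist=11048.5 km, bearing=289.5°
Leg 2: dist=10618.2 km, bearing=287.1°
Leg 3: dist=7069.2 km, bearing=326.0°
Leg 4: dist=8417.7 km, bearing=109.3°
Leg 5: dist=10044.8 km, bearing=329.9°
Leg 6: dist=2387.1 km, bearing=211.2°
Total: 49585.5 km

Leg 1: φ1=-0.5846644, φ2=0.3724288, Δφ=0.9570932, Δλ=-1.5216391 rad; a=sin²(Δφ/2)+cosφ1·cosφ2·sin²(Δλ/2)=0.5813326504; c=2·atan2(√a, √(1-a))=1.734187660; dist=6371·c=11048.510 ≈ 11048.5 km; running total=11048.5 km
Leg 1 bearing: y=sinΔλ·cosφ2=-0.93032113, x=cosφ1·sinφ2-sinφ1·cosφ2·cosΔλ=0.32869832; θ=atan2(y, x)=-70.5408° <0 so +360° → 289.4592° ≈ 289.5°
Leg 2: φ1=0.3724288, φ2=0.2394487, Δφ=-0.1329801, Δλ=4.5098697 rad; a=sin²(Δφ/2)+cosφ1·cosφ2·sin²(Δλ/2)=0.5478518294; c=2·atan2(√a, √(1-a))=1.666646686; dist=6371·c=10618.206 ≈ 10618.2 km; running total=21666.7 km
Leg 2 bearing: y=sinΔλ·cosφ2=-0.95161493, x=cosφ1·sinφ2-sinφ1·cosφ2·cosΔλ=0.29201000; θ=atan2(y, x)=-72.9410° <0 so +360° → 287.0590° ≈ 287.1°
Leg 3: φ1=0.2394487, φ2=0.9736721, Δφ=0.7342234, Δλ=-1.0976550 rad; a=sin²(Δφ/2)+cosφ1·cosφ2·sin²(Δλ/2)=0.2774835251; c=2·atan2(√a, √(1-a))=1.109585272; dist=6371·c=7069.168 ≈ 7069.2 km; running total=28735.9 km
Leg 3 bearing: y=sinΔλ·cosφ2=-0.50049677, x=cosφ1·sinφ2-sinφ1·cosφ2·cosΔλ=0.74259589; θ=atan2(y, x)=-33.9793° <0 so +360° → 326.0207° ≈ 326.0°
Leg 4: φ1=0.9736721, φ2=0.0238499, Δφ=-0.9498221, Δλ=1.1546261 rad; a=sin²(Δφ/2)+cosφ1·cosφ2·sin²(Δλ/2)=0.3765207068; c=2·atan2(√a, √(1-a))=1.321255963; dist=6371·c=8417.722 ≈ 8417.7 km; running total=37153.6 km
Leg 4 bearing: y=sinΔλ·cosφ2=0.91438373, x=cosφ1·sinφ2-sinφ1·cosφ2·cosΔλ=-0.32080188; θ=atan2(y, x)=109.3329° ≈ 109.3°
Leg 5: φ1=0.0238499, φ2=1.0454854, Δφ=1.0216355, Δλ=-1.6236519 rad; a=sin²(Δφ/2)+cosφ1·cosφ2·sin²(Δλ/2)=0.5029269995; c=2·atan2(√a, √(1-a))=1.576650359; dist=6371·c=10044.839 ≈ 10044.8 km; running total=47198.4 km
Leg 5 bearing: y=sinΔλ·cosφ2=-0.50078171, x=cosφ1·sinφ2-sinφ1·cosφ2·cosΔλ=0.86555382; θ=atan2(y, x)=-30.0523° <0 so +360° → 329.9477° ≈ 329.9°
Leg 6: φ1=1.0454854, φ2=0.7051898, Δφ=-0.3402956, Δλ=-0.2517079 rad; a=sin²(Δφ/2)+cosφ1·cosφ2·sin²(Δλ/2)=0.0346886711; c=2·atan2(√a, √(1-a))=0.374685803; dist=6371·c=2387.123 ≈ 2387.1 km; running total=49585.5 km
Leg 6 bearing: y=sinΔλ·cosφ2=-0.18965511, x=cosφ1·sinφ2-sinφ1·cosφ2·cosΔλ=-0.31300544; θ=atan2(y, x)=-148.7876° <0 so +360° → 211.2124° ≈ 211.2°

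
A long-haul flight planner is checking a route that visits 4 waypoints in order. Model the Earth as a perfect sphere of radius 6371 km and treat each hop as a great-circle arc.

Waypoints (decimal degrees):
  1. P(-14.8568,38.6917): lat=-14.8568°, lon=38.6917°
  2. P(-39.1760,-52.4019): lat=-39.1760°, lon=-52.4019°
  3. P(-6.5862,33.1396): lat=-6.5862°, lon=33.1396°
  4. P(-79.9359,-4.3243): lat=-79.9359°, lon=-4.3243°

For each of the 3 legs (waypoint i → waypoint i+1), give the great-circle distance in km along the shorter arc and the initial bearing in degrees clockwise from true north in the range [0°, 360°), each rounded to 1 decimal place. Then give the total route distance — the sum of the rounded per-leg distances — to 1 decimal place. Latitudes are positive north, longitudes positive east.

Leg 1: φ1=-0.2593001, φ2=-0.6837502, Δφ=-0.4244501, Δλ=-1.5898832 rad; a=sin²(Δφ/2)+cosφ1·cosφ2·sin²(Δλ/2)=0.4261645938; c=2·atan2(√a, √(1-a))=1.422583477; dist=6371·c=9063.279 ≈ 9063.3 km; running total=9063.3 km
Leg 1 bearing: y=sinΔλ·cosφ2=-0.77506796, x=cosφ1·sinφ2-sinφ1·cosφ2·cosΔλ=-0.61438017; θ=atan2(y, x)=-128.4031° <0 so +360° → 231.5969° ≈ 231.6°
Leg 2: φ1=-0.6837502, φ2=-0.1149509, Δφ=0.5687993, Δλ=1.4929808 rad; a=sin²(Δφ/2)+cosφ1·cosφ2·sin²(Δλ/2)=0.4338400434; c=2·atan2(√a, √(1-a))=1.438087217; dist=6371·c=9162.054 ≈ 9162.1 km; running total=18225.4 km
Leg 2 bearing: y=sinΔλ·cosφ2=0.99039429, x=cosφ1·sinφ2-sinφ1·cosφ2·cosΔλ=-0.04013212; θ=atan2(y, x)=92.3204° ≈ 92.3°
Leg 3: φ1=-0.1149509, φ2=-1.3951446, Δφ=-1.2801938, Δλ=-0.6538684 rad; a=sin²(Δφ/2)+cosφ1·cosφ2·sin²(Δλ/2)=0.3746385108; c=2·atan2(√a, √(1-a))=1.317369311; dist=6371·c=8392.960 ≈ 8393.0 km; running total=26618.4 km
Leg 3 bearing: y=sinΔλ·cosφ2=-0.10629358, x=cosφ1·sinφ2-sinφ1·cosφ2·cosΔλ=-0.96220562; θ=atan2(y, x)=-173.6962° <0 so +360° → 186.3038° ≈ 186.3°

Leg 1: dist=9063.3 km, bearing=231.6°
Leg 2: dist=9162.1 km, bearing=92.3°
Leg 3: dist=8393.0 km, bearing=186.3°
Total: 26618.4 km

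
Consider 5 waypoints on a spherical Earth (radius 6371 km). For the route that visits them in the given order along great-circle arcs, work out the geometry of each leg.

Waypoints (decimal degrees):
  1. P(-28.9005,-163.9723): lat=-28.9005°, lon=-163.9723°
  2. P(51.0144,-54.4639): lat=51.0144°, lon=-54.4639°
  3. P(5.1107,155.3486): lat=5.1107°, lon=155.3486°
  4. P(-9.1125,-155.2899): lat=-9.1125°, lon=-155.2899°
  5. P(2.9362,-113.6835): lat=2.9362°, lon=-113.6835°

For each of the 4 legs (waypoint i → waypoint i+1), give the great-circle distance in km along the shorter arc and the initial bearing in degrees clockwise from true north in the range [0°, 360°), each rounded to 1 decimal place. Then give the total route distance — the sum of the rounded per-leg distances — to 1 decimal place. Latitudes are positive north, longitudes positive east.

Leg 1: φ1=-0.5044089, φ2=0.8903692, Δφ=1.3947781, Δλ=1.9112821 rad; a=sin²(Δφ/2)+cosφ1·cosφ2·sin²(Δλ/2)=0.7797957877; c=2·atan2(√a, √(1-a))=2.164689236; dist=6371·c=13791.235 ≈ 13791.2 km; running total=13791.2 km
Leg 1 bearing: y=sinΔλ·cosφ2=0.59300858, x=cosφ1·sinφ2-sinφ1·cosφ2·cosΔλ=0.57896294; θ=atan2(y, x)=45.6866° ≈ 45.7°
Leg 2: φ1=0.8903692, φ2=0.0891985, Δφ=-0.8011707, Δλ=3.6619189 rad; a=sin²(Δφ/2)+cosφ1·cosφ2·sin²(Δλ/2)=0.7372260803; c=2·atan2(√a, √(1-a))=2.065137908; dist=6371·c=13156.994 ≈ 13157.0 km; running total=26948.2 km
Leg 2 bearing: y=sinΔλ·cosφ2=-0.49518677, x=cosφ1·sinφ2-sinφ1·cosφ2·cosΔλ=0.72779476; θ=atan2(y, x)=-34.2311° <0 so +360° → 325.7689° ≈ 325.8°
Leg 3: φ1=0.0891985, φ2=-0.1590431, Δφ=-0.2482417, Δλ=-5.4216646 rad; a=sin²(Δφ/2)+cosφ1·cosφ2·sin²(Δλ/2)=0.1867999545; c=2·atan2(√a, √(1-a))=0.893869951; dist=6371·c=5694.845 ≈ 5694.8 km; running total=32643.0 km
Leg 3 bearing: y=sinΔλ·cosφ2=0.74925682, x=cosφ1·sinφ2-sinφ1·cosφ2·cosΔλ=-0.21502825; θ=atan2(y, x)=106.0129° ≈ 106.0°
Leg 4: φ1=-0.1590431, φ2=0.0512464, Δφ=0.2102895, Δλ=0.7261687 rad; a=sin²(Δφ/2)+cosφ1·cosφ2·sin²(Δλ/2)=0.1353973159; c=2·atan2(√a, √(1-a))=0.753636337; dist=6371·c=4801.417 ≈ 4801.4 km; running total=37444.4 km
Leg 4 bearing: y=sinΔλ·cosφ2=0.66313802, x=cosφ1·sinφ2-sinφ1·cosφ2·cosΔλ=0.16884163; θ=atan2(y, x)=75.7154° ≈ 75.7°

Leg 1: dist=13791.2 km, bearing=45.7°
Leg 2: dist=13157.0 km, bearing=325.8°
Leg 3: dist=5694.8 km, bearing=106.0°
Leg 4: dist=4801.4 km, bearing=75.7°
Total: 37444.4 km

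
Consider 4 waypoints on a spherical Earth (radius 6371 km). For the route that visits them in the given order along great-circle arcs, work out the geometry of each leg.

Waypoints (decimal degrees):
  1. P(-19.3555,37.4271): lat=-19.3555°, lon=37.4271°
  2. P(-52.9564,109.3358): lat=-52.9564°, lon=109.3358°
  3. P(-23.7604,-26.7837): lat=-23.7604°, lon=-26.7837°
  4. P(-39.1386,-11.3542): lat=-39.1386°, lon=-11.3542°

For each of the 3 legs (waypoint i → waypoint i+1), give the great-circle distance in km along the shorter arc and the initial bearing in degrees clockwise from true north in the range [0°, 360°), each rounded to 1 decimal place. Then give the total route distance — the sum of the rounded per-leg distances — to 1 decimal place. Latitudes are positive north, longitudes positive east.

Leg 1: φ1=-0.3378172, φ2=-0.9242635, Δφ=-0.5864463, Δλ=1.2550436 rad; a=sin²(Δφ/2)+cosφ1·cosφ2·sin²(Δλ/2)=0.2794814964; c=2·atan2(√a, √(1-a))=1.114042527; dist=6371·c=7097.565 ≈ 7097.6 km; running total=7097.6 km
Leg 1 bearing: y=sinΔλ·cosφ2=0.57264055, x=cosφ1·sinφ2-sinφ1·cosφ2·cosΔλ=-0.69106379; θ=atan2(y, x)=140.3536° ≈ 140.4°
Leg 2: φ1=-0.9242635, φ2=-0.4146972, Δφ=0.5095663, Δλ=-2.3757335 rad; a=sin²(Δφ/2)+cosφ1·cosφ2·sin²(Δλ/2)=0.5379087297; c=2·atan2(√a, √(1-a))=1.646686612; dist=6371·c=10491.040 ≈ 10491.0 km; running total=17588.6 km
Leg 2 bearing: y=sinΔλ·cosφ2=-0.63440347, x=cosφ1·sinφ2-sinφ1·cosφ2·cosΔλ=-0.76927495; θ=atan2(y, x)=-140.4884° <0 so +360° → 219.5116° ≈ 219.5°
Leg 3: φ1=-0.4146972, φ2=-0.6830974, Δφ=-0.2684002, Δλ=0.2692956 rad; a=sin²(Δφ/2)+cosφ1·cosφ2·sin²(Δλ/2)=0.0306943371; c=2·atan2(√a, √(1-a))=0.352213738; dist=6371·c=2243.954 ≈ 2244.0 km; running total=19832.6 km
Leg 3 bearing: y=sinΔλ·cosφ2=0.20635597, x=cosφ1·sinφ2-sinφ1·cosφ2·cosΔλ=-0.27645251; θ=atan2(y, x)=143.2608° ≈ 143.3°

Leg 1: dist=7097.6 km, bearing=140.4°
Leg 2: dist=10491.0 km, bearing=219.5°
Leg 3: dist=2244.0 km, bearing=143.3°
Total: 19832.6 km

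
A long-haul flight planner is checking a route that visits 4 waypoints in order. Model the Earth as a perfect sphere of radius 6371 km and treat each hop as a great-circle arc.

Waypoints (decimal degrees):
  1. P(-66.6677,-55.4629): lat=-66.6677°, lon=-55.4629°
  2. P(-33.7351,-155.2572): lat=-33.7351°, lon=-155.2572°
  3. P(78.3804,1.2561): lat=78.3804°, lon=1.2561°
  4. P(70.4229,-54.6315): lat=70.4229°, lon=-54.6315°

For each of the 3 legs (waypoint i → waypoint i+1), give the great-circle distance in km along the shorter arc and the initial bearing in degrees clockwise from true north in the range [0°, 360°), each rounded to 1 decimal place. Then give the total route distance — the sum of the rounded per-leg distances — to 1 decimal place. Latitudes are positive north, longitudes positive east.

Leg 1: φ1=-1.1635709, φ2=-0.5887886, Δφ=0.5747823, Δλ=-1.7417391 rad; a=sin²(Δφ/2)+cosφ1·cosφ2·sin²(Δλ/2)=0.2730454826; c=2·atan2(√a, √(1-a))=1.099648857; dist=6371·c=7005.863 ≈ 7005.9 km; running total=7005.9 km
Leg 1 bearing: y=sinΔλ·cosφ2=-0.81949314, x=cosφ1·sinφ2-sinφ1·cosφ2·cosΔλ=-0.34985365; θ=atan2(y, x)=-113.1183° <0 so +360° → 246.8817° ≈ 246.9°
Leg 2: φ1=-0.5887886, φ2=1.3679960, Δφ=1.9567846, Δλ=2.7316724 rad; a=sin²(Δφ/2)+cosφ1·cosφ2·sin²(Δλ/2)=0.8487969573; c=2·atan2(√a, √(1-a))=2.342830169; dist=6371·c=14926.171 ≈ 14926.2 km; running total=21932.1 km
Leg 2 bearing: y=sinΔλ·cosφ2=0.08027037, x=cosφ1·sinφ2-sinφ1·cosφ2·cosΔλ=0.71198272; θ=atan2(y, x)=6.4325° ≈ 6.4°
Leg 3: φ1=1.3679960, φ2=1.2291115, Δφ=-0.1388846, Δλ=-0.9754226 rad; a=sin²(Δφ/2)+cosφ1·cosφ2·sin²(Δλ/2)=0.0196343386; c=2·atan2(√a, √(1-a))=0.281170439; dist=6371·c=1791.337 ≈ 1791.3 km; running total=23723.4 km
Leg 3 bearing: y=sinΔλ·cosφ2=-0.27742167, x=cosφ1·sinφ2-sinφ1·cosφ2·cosΔλ=0.00570452; θ=atan2(y, x)=-88.8220° <0 so +360° → 271.1780° ≈ 271.2°

Leg 1: dist=7005.9 km, bearing=246.9°
Leg 2: dist=14926.2 km, bearing=6.4°
Leg 3: dist=1791.3 km, bearing=271.2°
Total: 23723.4 km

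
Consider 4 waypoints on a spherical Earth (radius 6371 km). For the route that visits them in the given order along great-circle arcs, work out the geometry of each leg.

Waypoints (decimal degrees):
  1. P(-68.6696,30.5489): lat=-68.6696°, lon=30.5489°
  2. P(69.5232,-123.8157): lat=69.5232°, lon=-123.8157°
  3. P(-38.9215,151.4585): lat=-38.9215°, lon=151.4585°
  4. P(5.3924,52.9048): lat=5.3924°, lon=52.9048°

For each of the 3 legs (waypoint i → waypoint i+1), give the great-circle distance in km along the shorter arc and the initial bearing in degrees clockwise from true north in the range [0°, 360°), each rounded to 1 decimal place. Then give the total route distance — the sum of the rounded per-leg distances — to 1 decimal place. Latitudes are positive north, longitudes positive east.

Leg 1: dist=19001.2 km, bearing=287.2°
Leg 2: dist=13821.6 km, bearing=249.7°
Leg 3: dist=11123.4 km, bearing=268.8°
Total: 43946.2 km

Leg 1: φ1=-1.1985106, φ2=1.2134087, Δφ=2.4119194, Δλ=-2.6941705 rad; a=sin²(Δφ/2)+cosφ1·cosφ2·sin²(Δλ/2)=0.9936816895; c=2·atan2(√a, √(1-a))=2.982449164; dist=6371·c=19001.184 ≈ 19001.2 km; running total=19001.2 km
Leg 1 bearing: y=sinΔλ·cosφ2=-0.15135062, x=cosφ1·sinφ2-sinφ1·cosφ2·cosΔλ=0.04697390; θ=atan2(y, x)=-72.7575° <0 so +360° → 287.2425° ≈ 287.2°
Leg 2: φ1=1.2134087, φ2=-0.6793083, Δφ=-1.8927171, Δλ=4.8044411 rad; a=sin²(Δφ/2)+cosφ1·cosφ2·sin²(Δλ/2)=0.7817698543; c=2·atan2(√a, √(1-a))=2.169460795; dist=6371·c=13821.635 ≈ 13821.6 km; running total=32822.8 km
Leg 2 bearing: y=sinΔλ·cosφ2=-0.77471352, x=cosφ1·sinφ2-sinφ1·cosφ2·cosΔλ=-0.28677859; θ=atan2(y, x)=-110.3132° <0 so +360° → 249.6868° ≈ 249.7°
Leg 3: φ1=-0.6793083, φ2=0.0941151, Δφ=0.7734235, Δλ=-1.7200866 rad; a=sin²(Δφ/2)+cosφ1·cosφ2·sin²(Δλ/2)=0.5871234424; c=2·atan2(√a, √(1-a))=1.745937228; dist=6371·c=11123.366 ≈ 11123.4 km; running total=43946.2 km
Leg 3 bearing: y=sinΔλ·cosφ2=-0.98450056, x=cosφ1·sinφ2-sinφ1·cosφ2·cosΔλ=-0.01991656; θ=atan2(y, x)=-91.1589° <0 so +360° → 268.8411° ≈ 268.8°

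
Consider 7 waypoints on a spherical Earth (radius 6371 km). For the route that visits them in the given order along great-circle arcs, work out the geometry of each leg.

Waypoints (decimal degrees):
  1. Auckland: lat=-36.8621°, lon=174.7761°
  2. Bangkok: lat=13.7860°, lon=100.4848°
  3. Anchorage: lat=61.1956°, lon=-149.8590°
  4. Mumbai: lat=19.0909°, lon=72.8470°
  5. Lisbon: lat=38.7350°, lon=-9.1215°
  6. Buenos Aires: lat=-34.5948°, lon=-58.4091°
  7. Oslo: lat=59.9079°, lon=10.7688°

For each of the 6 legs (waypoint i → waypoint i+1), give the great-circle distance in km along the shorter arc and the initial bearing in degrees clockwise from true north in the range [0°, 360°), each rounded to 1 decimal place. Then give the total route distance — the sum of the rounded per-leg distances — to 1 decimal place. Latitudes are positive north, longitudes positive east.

Leg 1: dist=9577.6 km, bearing=290.4°
Leg 2: dist=9679.9 km, bearing=27.0°
Leg 3: dist=10313.4 km, bearing=320.1°
Leg 4: dist=8015.2 km, bearing=305.7°
Leg 5: dist=9602.3 km, bearing=218.7°
Leg 6: dist=12248.5 km, bearing=29.9°
Total: 59436.9 km

Leg 1: φ1=-0.6433650, φ2=0.2406111, Δφ=0.8839761, Δλ=-1.2966278 rad; a=sin²(Δφ/2)+cosφ1·cosφ2·sin²(Δλ/2)=0.4662863004; c=2·atan2(√a, √(1-a))=1.503317730; dist=6371·c=9577.637 ≈ 9577.6 km; running total=9577.6 km
Leg 1 bearing: y=sinΔλ·cosφ2=-0.93491912, x=cosφ1·sinφ2-sinφ1·cosφ2·cosΔλ=0.34839601; θ=atan2(y, x)=-69.5622° <0 so +360° → 290.4378° ≈ 290.4°
Leg 2: φ1=0.2406111, φ2=1.0680647, Δφ=0.8274536, Δλ=-4.3693236 rad; a=sin²(Δφ/2)+cosφ1·cosφ2·sin²(Δλ/2)=0.4742960708; c=2·atan2(√a, √(1-a))=1.519365798; dist=6371·c=9679.880 ≈ 9679.9 km; running total=19257.5 km
Leg 2 bearing: y=sinΔλ·cosφ2=0.45374428, x=cosφ1·sinφ2-sinφ1·cosφ2·cosΔλ=0.88964789; θ=atan2(y, x)=27.0228° ≈ 27.0°
Leg 3: φ1=1.0680647, φ2=0.3331991, Δφ=-0.7348656, Δλ=3.8869530 rad; a=sin²(Δφ/2)+cosφ1·cosφ2·sin²(Δλ/2)=0.5239951374; c=2·atan2(√a, √(1-a))=1.618805041; dist=6371·c=10313.407 ≈ 10313.4 km; running total=29570.9 km
Leg 3 bearing: y=sinΔλ·cosφ2=-0.64093420, x=cosφ1·sinφ2-sinφ1·cosφ2·cosΔλ=0.76609417; θ=atan2(y, x)=-39.9167° <0 so +360° → 320.0833° ≈ 320.1°
Leg 4: φ1=0.3331991, φ2=0.6760533, Δφ=0.3428542, Δλ=-1.4306202 rad; a=sin²(Δφ/2)+cosφ1·cosφ2·sin²(Δλ/2)=0.3461775569; c=2·atan2(√a, √(1-a))=1.258079444; dist=6371·c=8015.224 ≈ 8015.2 km; running total=37586.1 km
Leg 4 bearing: y=sinΔλ·cosφ2=-0.77239714, x=cosφ1·sinφ2-sinφ1·cosφ2·cosΔλ=0.55565932; θ=atan2(y, x)=-54.2689° <0 so +360° → 305.7311° ≈ 305.7°
Leg 5: φ1=0.6760533, φ2=-0.6037932, Δφ=-1.2798464, Δλ=-0.8602309 rad; a=sin²(Δφ/2)+cosφ1·cosφ2·sin²(Δλ/2)=0.4682145608; c=2·atan2(√a, √(1-a))=1.507182553; dist=6371·c=9602.260 ≈ 9602.3 km; running total=47188.4 km
Leg 5 bearing: y=sinΔλ·cosφ2=-0.62397082, x=cosφ1·sinφ2-sinφ1·cosφ2·cosΔλ=-0.77885760; θ=atan2(y, x)=-141.3005° <0 so +360° → 218.6995° ≈ 218.7°
Leg 6: φ1=-0.6037932, φ2=1.0455901, Δφ=1.6493833, Δλ=1.2073821 rad; a=sin²(Δφ/2)+cosφ1·cosφ2·sin²(Δλ/2)=0.6722650033; c=2·atan2(√a, √(1-a))=1.922534421; dist=6371·c=12248.467 ≈ 12248.5 km; running total=59436.9 km
Leg 6 bearing: y=sinΔλ·cosφ2=0.46864489, x=cosφ1·sinφ2-sinφ1·cosφ2·cosΔλ=0.81343165; θ=atan2(y, x)=29.9477° ≈ 29.9°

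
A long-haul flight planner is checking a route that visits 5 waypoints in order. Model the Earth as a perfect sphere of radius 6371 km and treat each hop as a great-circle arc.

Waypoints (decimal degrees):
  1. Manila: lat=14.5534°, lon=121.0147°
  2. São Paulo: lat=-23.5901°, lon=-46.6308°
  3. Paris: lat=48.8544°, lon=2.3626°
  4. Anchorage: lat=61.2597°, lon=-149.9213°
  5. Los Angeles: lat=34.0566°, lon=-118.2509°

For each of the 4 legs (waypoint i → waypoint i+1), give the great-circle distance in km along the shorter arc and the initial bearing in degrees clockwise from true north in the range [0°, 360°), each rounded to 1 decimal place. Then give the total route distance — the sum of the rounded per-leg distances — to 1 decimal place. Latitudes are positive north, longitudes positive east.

Leg 1: φ1=0.2540047, φ2=-0.4117249, Δφ=-0.6657297, Δλ=-2.9259660 rad; a=sin²(Δφ/2)+cosφ1·cosφ2·sin²(Δλ/2)=0.9835233013; c=2·atan2(√a, √(1-a))=2.884159196; dist=6371·c=18374.978 ≈ 18375.0 km; running total=18375.0 km
Leg 1 bearing: y=sinΔλ·cosφ2=-0.19607946, x=cosφ1·sinφ2-sinφ1·cosφ2·cosΔλ=-0.16239986; θ=atan2(y, x)=-129.6327° <0 so +360° → 230.3673° ≈ 230.4°
Leg 2: φ1=-0.4117249, φ2=0.8526701, Δφ=1.2643950, Δλ=0.8550961 rad; a=sin²(Δφ/2)+cosφ1·cosφ2·sin²(Δλ/2)=0.4528553716; c=2·atan2(√a, √(1-a))=1.476366795; dist=6371·c=9405.933 ≈ 9405.9 km; running total=27780.9 km
Leg 2 bearing: y=sinΔλ·cosφ2=0.49653014, x=cosφ1·sinφ2-sinφ1·cosφ2·cosΔλ=0.86288317; θ=atan2(y, x)=29.9175° ≈ 29.9°
Leg 3: φ1=0.8526701, φ2=1.0691835, Δφ=0.2165133, Δλ=-2.6578555 rad; a=sin²(Δφ/2)+cosφ1·cosφ2·sin²(Δλ/2)=0.3099043092; c=2·atan2(√a, √(1-a))=1.180793120; dist=6371·c=7522.833 ≈ 7522.8 km; running total=35303.7 km
Leg 3 bearing: y=sinΔλ·cosφ2=-0.22363443, x=cosφ1·sinφ2-sinφ1·cosφ2·cosΔλ=0.89746429; θ=atan2(y, x)=-13.9923° <0 so +360° → 346.0077° ≈ 346.0°
Leg 4: φ1=1.0691835, φ2=0.5943998, Δφ=-0.4747837, Δλ=0.5527528 rad; a=sin²(Δφ/2)+cosφ1·cosφ2·sin²(Δλ/2)=0.0849662367; c=2·atan2(√a, √(1-a))=0.591567565; dist=6371·c=3768.877 ≈ 3768.9 km; running total=39072.6 km
Leg 4 bearing: y=sinΔλ·cosφ2=0.43498104, x=cosφ1·sinφ2-sinφ1·cosφ2·cosΔλ=-0.34896904; θ=atan2(y, x)=128.7388° ≈ 128.7°

Leg 1: dist=18375.0 km, bearing=230.4°
Leg 2: dist=9405.9 km, bearing=29.9°
Leg 3: dist=7522.8 km, bearing=346.0°
Leg 4: dist=3768.9 km, bearing=128.7°
Total: 39072.6 km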